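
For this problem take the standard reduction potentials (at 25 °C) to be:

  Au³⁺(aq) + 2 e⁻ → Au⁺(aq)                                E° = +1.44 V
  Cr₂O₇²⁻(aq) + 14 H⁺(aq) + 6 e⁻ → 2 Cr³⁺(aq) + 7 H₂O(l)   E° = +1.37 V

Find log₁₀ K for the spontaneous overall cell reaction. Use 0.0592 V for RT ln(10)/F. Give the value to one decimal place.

Cathode: Au³⁺/Au⁺; anode: Cr₂O₇²⁻/Cr³⁺. E°cell = +0.07 V, n = 6.
log K = nE°cell / 0.0592 = (6)(+0.07) / 0.0592 = 7.1.

7.1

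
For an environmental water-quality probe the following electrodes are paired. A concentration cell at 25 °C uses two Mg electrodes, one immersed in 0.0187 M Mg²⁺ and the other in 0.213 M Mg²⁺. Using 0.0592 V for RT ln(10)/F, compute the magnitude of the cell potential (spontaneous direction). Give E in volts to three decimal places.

For a concentration cell E°cell = 0. The 0.213 M side is the cathode (reduction is favoured where [Mg²⁺] is higher).
With n = 2, E = −(0.0592/2) log([Mg²⁺]ₐₙ/[Mg²⁺]꜀ₐₜ) = −(0.0592/2) log(0.0187/0.213) = −(0.0592/2)(-1.057) = +0.031 V.

+0.031 V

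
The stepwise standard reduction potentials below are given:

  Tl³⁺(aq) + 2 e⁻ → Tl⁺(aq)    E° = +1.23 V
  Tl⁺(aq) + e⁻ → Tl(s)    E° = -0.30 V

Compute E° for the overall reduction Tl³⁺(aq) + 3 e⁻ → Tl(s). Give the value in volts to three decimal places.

Since ΔG° = −nFE° is additive over sequential reductions, n₃E°₃ = n₁E°₁ + n₂E°₂.
E°₃ = (2×+1.23 + 1×-0.30) / 3 = (+2.160) / 3 = +0.720 V.

+0.720 V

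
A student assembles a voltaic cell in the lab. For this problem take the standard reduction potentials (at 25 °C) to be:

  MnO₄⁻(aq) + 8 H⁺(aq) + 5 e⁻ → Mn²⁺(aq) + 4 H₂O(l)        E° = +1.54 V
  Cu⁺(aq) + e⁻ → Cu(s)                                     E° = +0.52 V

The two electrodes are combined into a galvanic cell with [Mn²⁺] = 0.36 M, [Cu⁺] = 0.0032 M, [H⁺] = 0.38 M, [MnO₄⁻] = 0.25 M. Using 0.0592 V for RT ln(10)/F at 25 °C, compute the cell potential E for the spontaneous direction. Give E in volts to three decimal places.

MnO₄⁻/Mn²⁺ is the cathode (higher E°), Cu⁺/Cu the anode: E°cell = +1.54 − (+0.52) = +1.02 V, n = 5.
Overall: MnO₄⁻(aq) + 8 H⁺(aq) + 5 Cu(s) → Mn²⁺(aq) + 4 H₂O(l) + 5 Cu⁺(aq)
Q = [Mn²⁺]·[Cu⁺]^5 / ([MnO₄⁻]·[H⁺]^8); log Q = -8.954.
E = E° − (0.0592/n) log Q = +1.02 − (0.0592/5)(-8.954) = +1.126 V.

+1.126 V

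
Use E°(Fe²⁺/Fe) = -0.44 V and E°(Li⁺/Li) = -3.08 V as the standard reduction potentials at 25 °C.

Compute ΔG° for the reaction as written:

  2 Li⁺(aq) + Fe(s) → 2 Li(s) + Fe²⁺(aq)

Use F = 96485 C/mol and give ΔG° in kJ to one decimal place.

As written, Li⁺/Li is reduced (cathode) and Fe²⁺/Fe is oxidised (anode), so E°cell = (-3.08) − (-0.44) = -2.64 V.
Balancing electrons gives n = 2.
ΔG° = −nFE° = −(2)(96485)(-2.64) = 509,441 J = +509.4 kJ.

+509.4 kJ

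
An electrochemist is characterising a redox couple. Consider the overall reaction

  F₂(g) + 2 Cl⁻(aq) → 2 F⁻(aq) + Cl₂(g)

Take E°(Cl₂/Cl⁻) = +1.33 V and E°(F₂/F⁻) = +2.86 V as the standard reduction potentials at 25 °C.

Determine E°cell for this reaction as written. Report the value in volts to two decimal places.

+1.53 V

The F₂/F⁻ couple has the higher reduction potential, so it is the cathode; Cl₂/Cl⁻ is oxidised at the anode.
E°cell = E°(cathode) − E°(anode) = (+2.86) − (+1.33) = +1.53 V.
Since E°cell > 0, the reaction is spontaneous under standard conditions.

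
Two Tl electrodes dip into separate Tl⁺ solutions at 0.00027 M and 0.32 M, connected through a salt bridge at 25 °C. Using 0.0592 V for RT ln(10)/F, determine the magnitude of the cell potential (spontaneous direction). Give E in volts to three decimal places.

+0.182 V

For a concentration cell E°cell = 0. The 0.32 M side is the cathode (reduction is favoured where [Tl⁺] is higher).
With n = 1, E = −(0.0592/1) log([Tl⁺]ₐₙ/[Tl⁺]꜀ₐₜ) = −(0.0592/1) log(0.00027/0.32) = −(0.0592/1)(-3.074) = +0.182 V.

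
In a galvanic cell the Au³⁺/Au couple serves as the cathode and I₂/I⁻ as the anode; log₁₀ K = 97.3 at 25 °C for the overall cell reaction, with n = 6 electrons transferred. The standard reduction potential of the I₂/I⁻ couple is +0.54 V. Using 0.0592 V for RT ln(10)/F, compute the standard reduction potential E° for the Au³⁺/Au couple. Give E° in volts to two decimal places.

E°cell = (0.0592/n)·log K = (0.0592/6)(97.3) = +0.960 V.
Since Au³⁺/Au is the cathode and I₂/I⁻ the anode, E°cell = E°(Au³⁺/Au) − E°(I₂/I⁻).
So E°(Au³⁺/Au) = E°cell + E°(I₂/I⁻) = +0.960 + (+0.54) = +1.50 V.

+1.50 V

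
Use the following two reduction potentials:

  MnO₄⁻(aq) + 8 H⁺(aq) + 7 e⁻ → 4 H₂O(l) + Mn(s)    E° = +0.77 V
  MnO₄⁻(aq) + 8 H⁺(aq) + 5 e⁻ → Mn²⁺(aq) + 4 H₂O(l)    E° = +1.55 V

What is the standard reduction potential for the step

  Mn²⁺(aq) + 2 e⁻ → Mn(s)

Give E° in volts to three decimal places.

-1.180 V

Sequential free energies add, so n₃E°₃ = n₁E°₁ + n₂E°₂.
With n₃ = 7, and the known step contributing 5×(+1.55) V, the unknown satisfies 2·E° = 7×(+0.77) − 5×(+1.55) = -2.360.
E° = -2.360 / 2 = -1.180 V.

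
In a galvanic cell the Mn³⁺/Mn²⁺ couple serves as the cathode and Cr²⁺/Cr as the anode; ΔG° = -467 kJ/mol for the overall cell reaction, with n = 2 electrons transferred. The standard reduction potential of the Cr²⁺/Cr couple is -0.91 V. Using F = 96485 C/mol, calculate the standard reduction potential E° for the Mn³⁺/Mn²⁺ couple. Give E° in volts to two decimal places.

+1.51 V

E°cell = −ΔG°/(nF) = −(-467×10³)/((2)(96485)) = +2.420 V.
Since Mn³⁺/Mn²⁺ is the cathode and Cr²⁺/Cr the anode, E°cell = E°(Mn³⁺/Mn²⁺) − E°(Cr²⁺/Cr).
So E°(Mn³⁺/Mn²⁺) = E°cell + E°(Cr²⁺/Cr) = +2.420 + (-0.91) = +1.51 V.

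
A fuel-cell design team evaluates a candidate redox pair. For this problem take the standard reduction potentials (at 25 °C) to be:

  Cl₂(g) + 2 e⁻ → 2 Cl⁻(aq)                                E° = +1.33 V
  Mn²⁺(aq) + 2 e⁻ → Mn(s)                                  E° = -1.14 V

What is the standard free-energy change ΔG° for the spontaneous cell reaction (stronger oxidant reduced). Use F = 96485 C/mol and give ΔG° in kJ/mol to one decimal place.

Cl₂/Cl⁻ (E° = +1.33 V) is the cathode; Mn²⁺/Mn (E° = -1.14 V) is the anode, so E°cell = +2.47 V.
Balancing electrons gives n = 2 (lcm of 2 and 2).
ΔG° = −nFE° = −(2)(96485)(+2.47) = -476,636 J = -476.6 kJ/mol.

-476.6 kJ/mol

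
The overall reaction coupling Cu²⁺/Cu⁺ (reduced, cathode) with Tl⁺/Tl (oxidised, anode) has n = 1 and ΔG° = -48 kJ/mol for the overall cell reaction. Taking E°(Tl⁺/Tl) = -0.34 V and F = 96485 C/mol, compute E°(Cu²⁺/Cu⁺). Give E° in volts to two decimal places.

+0.16 V

E°cell = −ΔG°/(nF) = −(-48×10³)/((1)(96485)) = +0.497 V.
Since Cu²⁺/Cu⁺ is the cathode and Tl⁺/Tl the anode, E°cell = E°(Cu²⁺/Cu⁺) − E°(Tl⁺/Tl).
So E°(Cu²⁺/Cu⁺) = E°cell + E°(Tl⁺/Tl) = +0.497 + (-0.34) = +0.16 V.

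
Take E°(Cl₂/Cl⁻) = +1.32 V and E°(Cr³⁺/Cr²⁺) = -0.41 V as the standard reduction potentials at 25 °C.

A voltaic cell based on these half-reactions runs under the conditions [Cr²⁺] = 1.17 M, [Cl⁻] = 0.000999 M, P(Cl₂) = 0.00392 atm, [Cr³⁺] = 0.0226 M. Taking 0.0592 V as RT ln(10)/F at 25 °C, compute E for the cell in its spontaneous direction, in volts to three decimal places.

Cl₂/Cl⁻ is the cathode (higher E°), Cr³⁺/Cr²⁺ the anode: E°cell = +1.32 − (-0.41) = +1.73 V, n = 2.
Overall: Cl₂(g) + 2 Cr²⁺(aq) → 2 Cl⁻(aq) + 2 Cr³⁺(aq)
Q = [Cl⁻]^2·[Cr³⁺]^2 / (P(Cl₂)·[Cr²⁺]^2); log Q = -7.022.
E = E° − (0.0592/n) log Q = +1.73 − (0.0592/2)(-7.022) = +1.938 V.

+1.938 V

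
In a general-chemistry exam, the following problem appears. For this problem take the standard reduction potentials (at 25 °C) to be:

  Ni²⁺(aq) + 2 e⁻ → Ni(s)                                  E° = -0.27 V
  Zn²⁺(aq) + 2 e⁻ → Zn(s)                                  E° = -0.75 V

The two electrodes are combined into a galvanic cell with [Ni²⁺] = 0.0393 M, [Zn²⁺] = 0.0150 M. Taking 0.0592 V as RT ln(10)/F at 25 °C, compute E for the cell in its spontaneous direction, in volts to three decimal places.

Ni²⁺/Ni is the cathode (higher E°), Zn²⁺/Zn the anode: E°cell = -0.27 − (-0.75) = +0.48 V, n = 2.
Overall: Ni²⁺(aq) + Zn(s) → Ni(s) + Zn²⁺(aq)
Q = [Zn²⁺] / ([Ni²⁺]); log Q = -0.418.
E = E° − (0.0592/n) log Q = +0.48 − (0.0592/2)(-0.418) = +0.492 V.

+0.492 V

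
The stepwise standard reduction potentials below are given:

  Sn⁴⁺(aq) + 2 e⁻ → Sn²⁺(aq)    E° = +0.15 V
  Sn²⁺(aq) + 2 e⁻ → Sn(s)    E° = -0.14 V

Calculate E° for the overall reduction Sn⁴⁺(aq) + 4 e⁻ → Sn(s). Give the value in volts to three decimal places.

Since ΔG° = −nFE° is additive over sequential reductions, n₃E°₃ = n₁E°₁ + n₂E°₂.
E°₃ = (2×+0.15 + 2×-0.14) / 4 = (+0.020) / 4 = +0.005 V.

+0.005 V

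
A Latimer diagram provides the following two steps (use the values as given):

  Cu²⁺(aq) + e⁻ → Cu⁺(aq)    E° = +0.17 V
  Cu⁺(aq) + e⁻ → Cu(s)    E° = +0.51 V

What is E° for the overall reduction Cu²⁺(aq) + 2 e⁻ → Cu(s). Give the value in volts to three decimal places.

+0.340 V

Since ΔG° = −nFE° is additive over sequential reductions, n₃E°₃ = n₁E°₁ + n₂E°₂.
E°₃ = (1×+0.17 + 1×+0.51) / 2 = (+0.680) / 2 = +0.340 V.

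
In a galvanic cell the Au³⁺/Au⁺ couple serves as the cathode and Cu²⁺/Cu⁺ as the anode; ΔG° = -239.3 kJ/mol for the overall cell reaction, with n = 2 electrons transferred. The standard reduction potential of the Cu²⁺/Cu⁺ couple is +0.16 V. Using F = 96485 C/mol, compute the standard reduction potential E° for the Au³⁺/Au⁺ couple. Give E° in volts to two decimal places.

+1.40 V

E°cell = −ΔG°/(nF) = −(-239.3×10³)/((2)(96485)) = +1.240 V.
Since Au³⁺/Au⁺ is the cathode and Cu²⁺/Cu⁺ the anode, E°cell = E°(Au³⁺/Au⁺) − E°(Cu²⁺/Cu⁺).
So E°(Au³⁺/Au⁺) = E°cell + E°(Cu²⁺/Cu⁺) = +1.240 + (+0.16) = +1.40 V.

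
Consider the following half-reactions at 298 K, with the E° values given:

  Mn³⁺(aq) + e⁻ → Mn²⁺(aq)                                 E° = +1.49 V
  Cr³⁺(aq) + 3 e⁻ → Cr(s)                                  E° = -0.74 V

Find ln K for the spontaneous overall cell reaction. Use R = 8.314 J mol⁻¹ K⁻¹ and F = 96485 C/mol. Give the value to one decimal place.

260.5

Cathode: Mn³⁺/Mn²⁺; anode: Cr³⁺/Cr. E°cell = (+1.49) − (-0.74) = +2.23 V, with n = 3.
ΔG° = −nFE° = −RT ln K, so ln K = nFE°/(RT) = (3)(96485)(+2.23) / ((8.314)(298)) = 260.531.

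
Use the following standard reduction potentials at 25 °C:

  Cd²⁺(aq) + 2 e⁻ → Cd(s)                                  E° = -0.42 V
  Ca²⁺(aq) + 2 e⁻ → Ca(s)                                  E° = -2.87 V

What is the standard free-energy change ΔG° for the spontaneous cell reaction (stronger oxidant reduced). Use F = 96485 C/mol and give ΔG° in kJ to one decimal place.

Cd²⁺/Cd (E° = -0.42 V) is the cathode; Ca²⁺/Ca (E° = -2.87 V) is the anode, so E°cell = +2.45 V.
Balancing electrons gives n = 2 (lcm of 2 and 2).
ΔG° = −nFE° = −(2)(96485)(+2.45) = -472,777 J = -472.8 kJ.

-472.8 kJ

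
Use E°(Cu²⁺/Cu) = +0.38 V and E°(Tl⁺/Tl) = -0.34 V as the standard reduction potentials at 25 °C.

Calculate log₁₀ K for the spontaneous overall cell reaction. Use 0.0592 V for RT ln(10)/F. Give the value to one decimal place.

Cathode: Cu²⁺/Cu; anode: Tl⁺/Tl. E°cell = +0.72 V, n = 2.
log K = nE°cell / 0.0592 = (2)(+0.72) / 0.0592 = 24.3.

24.3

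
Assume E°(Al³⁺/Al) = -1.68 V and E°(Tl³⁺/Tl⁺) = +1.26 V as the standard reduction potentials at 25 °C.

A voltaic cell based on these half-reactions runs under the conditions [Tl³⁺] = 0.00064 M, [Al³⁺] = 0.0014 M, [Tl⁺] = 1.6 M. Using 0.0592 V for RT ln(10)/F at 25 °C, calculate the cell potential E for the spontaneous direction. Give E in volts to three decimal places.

+2.896 V

Tl³⁺/Tl⁺ is the cathode (higher E°), Al³⁺/Al the anode: E°cell = +1.26 − (-1.68) = +2.94 V, n = 6.
Overall: 3 Tl³⁺(aq) + 2 Al(s) → 3 Tl⁺(aq) + 2 Al³⁺(aq)
Q = [Tl⁺]^3·[Al³⁺]^2 / ([Tl³⁺]^3); log Q = 4.486.
E = E° − (0.0592/n) log Q = +2.94 − (0.0592/6)(4.486) = +2.896 V.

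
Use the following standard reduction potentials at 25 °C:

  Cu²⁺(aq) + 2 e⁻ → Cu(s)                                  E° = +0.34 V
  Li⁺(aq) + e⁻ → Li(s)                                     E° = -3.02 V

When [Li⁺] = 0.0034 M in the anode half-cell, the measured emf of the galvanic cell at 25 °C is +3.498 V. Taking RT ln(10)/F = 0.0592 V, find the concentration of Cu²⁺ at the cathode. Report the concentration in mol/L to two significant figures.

0.53 M

Cu²⁺/Cu is the cathode, Li⁺/Li the anode: E°cell = +3.36 V, n = 2.
Overall reaction: Cu²⁺(aq) + 2 Li(s) → Cu(s) + 2 Li⁺(aq); Q = [Li⁺]^2/[Cu²⁺]^1.
From E = E° − (0.0592/n) log Q: log Q = (E° − E)·n/0.0592 = (+3.36 − (+3.498))·2/0.0592 = -4.6622.
So 1·log[Cu²⁺] = 2·log(0.0034) − log Q = -4.9370 − (-4.6622) = -0.2748; [Cu²⁺] = 10^(-0.2748) ≈ 0.53 M.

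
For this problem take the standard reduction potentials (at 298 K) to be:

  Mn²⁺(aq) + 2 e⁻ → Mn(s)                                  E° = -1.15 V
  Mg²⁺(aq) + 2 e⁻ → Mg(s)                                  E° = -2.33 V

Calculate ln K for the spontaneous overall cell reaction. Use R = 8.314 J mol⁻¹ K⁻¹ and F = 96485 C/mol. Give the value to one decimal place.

Cathode: Mn²⁺/Mn; anode: Mg²⁺/Mg. E°cell = (-1.15) − (-2.33) = +1.18 V, with n = 2.
ΔG° = −nFE° = −RT ln K, so ln K = nFE°/(RT) = (2)(96485)(+1.18) / ((8.314)(298)) = 91.906.

91.9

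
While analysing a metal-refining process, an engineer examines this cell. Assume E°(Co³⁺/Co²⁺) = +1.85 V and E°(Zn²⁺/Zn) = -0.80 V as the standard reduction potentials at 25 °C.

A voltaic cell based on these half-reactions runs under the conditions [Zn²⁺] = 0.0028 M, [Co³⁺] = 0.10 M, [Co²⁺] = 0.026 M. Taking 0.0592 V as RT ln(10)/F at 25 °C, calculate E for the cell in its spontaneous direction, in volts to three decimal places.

Co³⁺/Co²⁺ is the cathode (higher E°), Zn²⁺/Zn the anode: E°cell = +1.85 − (-0.80) = +2.65 V, n = 2.
Overall: 2 Co³⁺(aq) + Zn(s) → 2 Co²⁺(aq) + Zn²⁺(aq)
Q = [Co²⁺]^2·[Zn²⁺] / ([Co³⁺]^2); log Q = -3.723.
E = E° − (0.0592/n) log Q = +2.65 − (0.0592/2)(-3.723) = +2.760 V.

+2.760 V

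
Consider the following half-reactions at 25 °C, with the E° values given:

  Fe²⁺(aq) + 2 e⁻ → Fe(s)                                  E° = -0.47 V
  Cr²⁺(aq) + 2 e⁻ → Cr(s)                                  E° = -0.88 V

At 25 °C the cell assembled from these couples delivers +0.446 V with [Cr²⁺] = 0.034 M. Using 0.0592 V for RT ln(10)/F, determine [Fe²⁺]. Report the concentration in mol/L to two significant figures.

0.56 M

Fe²⁺/Fe is the cathode, Cr²⁺/Cr the anode: E°cell = +0.41 V, n = 2.
Overall reaction: Fe²⁺(aq) + Cr(s) → Fe(s) + Cr²⁺(aq); Q = [Cr²⁺]^1/[Fe²⁺]^1.
From E = E° − (0.0592/n) log Q: log Q = (E° − E)·n/0.0592 = (+0.41 − (+0.446))·2/0.0592 = -1.2162.
So 1·log[Fe²⁺] = 1·log(0.034) − log Q = -1.4685 − (-1.2162) = -0.2523; [Fe²⁺] = 10^(-0.2523) ≈ 0.56 M.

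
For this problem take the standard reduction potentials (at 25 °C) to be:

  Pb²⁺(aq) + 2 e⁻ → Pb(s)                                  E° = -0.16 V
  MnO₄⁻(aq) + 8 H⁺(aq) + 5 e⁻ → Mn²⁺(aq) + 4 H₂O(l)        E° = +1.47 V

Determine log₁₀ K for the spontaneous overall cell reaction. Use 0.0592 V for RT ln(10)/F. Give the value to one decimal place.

275.3

Cathode: MnO₄⁻/Mn²⁺; anode: Pb²⁺/Pb. E°cell = +1.63 V, n = 10.
log K = nE°cell / 0.0592 = (10)(+1.63) / 0.0592 = 275.3.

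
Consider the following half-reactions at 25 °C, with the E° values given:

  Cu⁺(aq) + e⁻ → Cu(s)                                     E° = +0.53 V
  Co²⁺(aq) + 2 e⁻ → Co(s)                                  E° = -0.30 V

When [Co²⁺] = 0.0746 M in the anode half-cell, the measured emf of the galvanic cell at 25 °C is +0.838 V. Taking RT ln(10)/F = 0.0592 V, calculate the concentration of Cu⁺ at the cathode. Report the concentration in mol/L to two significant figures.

Cu⁺/Cu is the cathode, Co²⁺/Co the anode: E°cell = +0.83 V, n = 2.
Overall reaction: 2 Cu⁺(aq) + Co(s) → 2 Cu(s) + Co²⁺(aq); Q = [Co²⁺]^1/[Cu⁺]^2.
From E = E° − (0.0592/n) log Q: log Q = (E° − E)·n/0.0592 = (+0.83 − (+0.838))·2/0.0592 = -0.2703.
So 2·log[Cu⁺] = 1·log(0.0746) − log Q = -1.1273 − (-0.2703) = -0.8570; log[Cu⁺] = -0.8570 / 2 = -0.4285; [Cu⁺] = 10^(-0.4285) ≈ 0.37 M.

0.37 M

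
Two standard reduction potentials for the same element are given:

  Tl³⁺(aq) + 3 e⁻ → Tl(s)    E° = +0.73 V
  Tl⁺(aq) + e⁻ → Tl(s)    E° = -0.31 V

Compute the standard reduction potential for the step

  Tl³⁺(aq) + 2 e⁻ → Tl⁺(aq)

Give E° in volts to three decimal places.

+1.250 V

Sequential free energies add, so n₃E°₃ = n₁E°₁ + n₂E°₂.
With n₃ = 3, and the known step contributing 1×(-0.31) V, the unknown satisfies 2·E° = 3×(+0.73) − 1×(-0.31) = +2.500.
E° = +2.500 / 2 = +1.250 V.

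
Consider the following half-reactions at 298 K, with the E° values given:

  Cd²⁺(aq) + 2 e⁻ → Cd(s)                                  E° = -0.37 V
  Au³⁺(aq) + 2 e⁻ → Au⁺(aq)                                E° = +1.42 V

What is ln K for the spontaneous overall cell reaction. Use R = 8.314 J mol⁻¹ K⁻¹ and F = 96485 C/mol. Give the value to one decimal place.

Cathode: Au³⁺/Au⁺; anode: Cd²⁺/Cd. E°cell = (+1.42) − (-0.37) = +1.79 V, with n = 2.
ΔG° = −nFE° = −RT ln K, so ln K = nFE°/(RT) = (2)(96485)(+1.79) / ((8.314)(298)) = 139.417.

139.4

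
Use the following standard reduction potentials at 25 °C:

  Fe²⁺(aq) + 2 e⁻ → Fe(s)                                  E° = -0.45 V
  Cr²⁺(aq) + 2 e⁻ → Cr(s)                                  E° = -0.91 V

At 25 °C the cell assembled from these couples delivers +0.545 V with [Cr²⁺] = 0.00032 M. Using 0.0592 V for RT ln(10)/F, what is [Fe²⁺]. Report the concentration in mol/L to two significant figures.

0.24 M

Fe²⁺/Fe is the cathode, Cr²⁺/Cr the anode: E°cell = +0.46 V, n = 2.
Overall reaction: Fe²⁺(aq) + Cr(s) → Fe(s) + Cr²⁺(aq); Q = [Cr²⁺]^1/[Fe²⁺]^1.
From E = E° − (0.0592/n) log Q: log Q = (E° − E)·n/0.0592 = (+0.46 − (+0.545))·2/0.0592 = -2.8716.
So 1·log[Fe²⁺] = 1·log(0.00032) − log Q = -3.4949 − (-2.8716) = -0.6233; [Fe²⁺] = 10^(-0.6233) ≈ 0.24 M.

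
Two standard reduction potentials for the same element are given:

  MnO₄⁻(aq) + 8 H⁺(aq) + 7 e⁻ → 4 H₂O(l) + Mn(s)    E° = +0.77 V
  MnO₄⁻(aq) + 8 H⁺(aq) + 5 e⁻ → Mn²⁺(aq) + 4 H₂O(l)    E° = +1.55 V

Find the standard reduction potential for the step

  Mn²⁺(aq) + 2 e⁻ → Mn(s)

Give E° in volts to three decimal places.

-1.180 V

Sequential free energies add, so n₃E°₃ = n₁E°₁ + n₂E°₂.
With n₃ = 7, and the known step contributing 5×(+1.55) V, the unknown satisfies 2·E° = 7×(+0.77) − 5×(+1.55) = -2.360.
E° = -2.360 / 2 = -1.180 V.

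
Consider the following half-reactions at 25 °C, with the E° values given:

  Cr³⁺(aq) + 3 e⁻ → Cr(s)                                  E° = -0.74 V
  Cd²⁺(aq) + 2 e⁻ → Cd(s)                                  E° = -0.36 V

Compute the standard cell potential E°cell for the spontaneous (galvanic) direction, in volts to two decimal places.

+0.38 V

The Cd²⁺/Cd couple has the higher reduction potential, so it is the cathode; Cr³⁺/Cr is oxidised at the anode.
E°cell = E°(cathode) − E°(anode) = (-0.36) − (-0.74) = +0.38 V.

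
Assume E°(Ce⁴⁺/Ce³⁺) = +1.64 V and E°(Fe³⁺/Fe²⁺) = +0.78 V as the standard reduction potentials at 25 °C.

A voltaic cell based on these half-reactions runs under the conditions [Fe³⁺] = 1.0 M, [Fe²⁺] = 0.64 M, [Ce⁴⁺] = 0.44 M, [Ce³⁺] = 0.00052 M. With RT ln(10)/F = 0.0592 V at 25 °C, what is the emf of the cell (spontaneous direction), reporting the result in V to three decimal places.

Ce⁴⁺/Ce³⁺ is the cathode (higher E°), Fe³⁺/Fe²⁺ the anode: E°cell = +1.64 − (+0.78) = +0.86 V, n = 1.
Overall: Ce⁴⁺(aq) + Fe²⁺(aq) → Ce³⁺(aq) + Fe³⁺(aq)
Q = [Ce³⁺]·[Fe³⁺] / ([Ce⁴⁺]·[Fe²⁺]); log Q = -2.734.
E = E° − (0.0592/n) log Q = +0.86 − (0.0592/1)(-2.734) = +1.022 V.

+1.022 V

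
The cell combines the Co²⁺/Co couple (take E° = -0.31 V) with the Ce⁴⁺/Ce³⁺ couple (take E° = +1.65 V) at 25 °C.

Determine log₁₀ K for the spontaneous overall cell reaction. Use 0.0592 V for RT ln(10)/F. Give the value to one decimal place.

Cathode: Ce⁴⁺/Ce³⁺; anode: Co²⁺/Co. E°cell = +1.96 V, n = 2.
log K = nE°cell / 0.0592 = (2)(+1.96) / 0.0592 = 66.2.

66.2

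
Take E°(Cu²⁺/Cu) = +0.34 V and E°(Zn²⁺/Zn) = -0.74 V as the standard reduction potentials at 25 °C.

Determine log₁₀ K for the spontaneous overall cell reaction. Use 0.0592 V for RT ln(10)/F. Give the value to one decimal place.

Cathode: Cu²⁺/Cu; anode: Zn²⁺/Zn. E°cell = +1.08 V, n = 2.
log K = nE°cell / 0.0592 = (2)(+1.08) / 0.0592 = 36.5.

36.5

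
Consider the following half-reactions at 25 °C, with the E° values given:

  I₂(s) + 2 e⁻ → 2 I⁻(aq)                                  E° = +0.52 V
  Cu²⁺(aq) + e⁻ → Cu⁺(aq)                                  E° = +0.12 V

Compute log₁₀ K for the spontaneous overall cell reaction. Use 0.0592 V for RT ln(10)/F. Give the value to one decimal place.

Cathode: I₂/I⁻; anode: Cu²⁺/Cu⁺. E°cell = +0.40 V, n = 2.
log K = nE°cell / 0.0592 = (2)(+0.40) / 0.0592 = 13.5.

13.5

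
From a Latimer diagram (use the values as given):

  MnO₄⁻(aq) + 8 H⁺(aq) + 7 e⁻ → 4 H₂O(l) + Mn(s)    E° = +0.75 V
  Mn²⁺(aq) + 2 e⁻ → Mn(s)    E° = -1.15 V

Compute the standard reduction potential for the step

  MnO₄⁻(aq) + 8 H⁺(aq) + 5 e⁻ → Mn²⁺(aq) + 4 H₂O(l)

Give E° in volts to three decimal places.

Sequential free energies add, so n₃E°₃ = n₁E°₁ + n₂E°₂.
With n₃ = 7, and the known step contributing 2×(-1.15) V, the unknown satisfies 5·E° = 7×(+0.75) − 2×(-1.15) = +7.550.
E° = +7.550 / 5 = +1.510 V.

+1.510 V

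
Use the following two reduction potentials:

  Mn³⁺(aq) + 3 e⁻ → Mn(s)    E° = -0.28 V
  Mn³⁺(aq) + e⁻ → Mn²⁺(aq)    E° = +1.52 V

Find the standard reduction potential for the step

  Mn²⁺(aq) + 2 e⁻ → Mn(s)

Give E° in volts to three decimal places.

Sequential free energies add, so n₃E°₃ = n₁E°₁ + n₂E°₂.
With n₃ = 3, and the known step contributing 1×(+1.52) V, the unknown satisfies 2·E° = 3×(-0.28) − 1×(+1.52) = -2.360.
E° = -2.360 / 2 = -1.180 V.

-1.180 V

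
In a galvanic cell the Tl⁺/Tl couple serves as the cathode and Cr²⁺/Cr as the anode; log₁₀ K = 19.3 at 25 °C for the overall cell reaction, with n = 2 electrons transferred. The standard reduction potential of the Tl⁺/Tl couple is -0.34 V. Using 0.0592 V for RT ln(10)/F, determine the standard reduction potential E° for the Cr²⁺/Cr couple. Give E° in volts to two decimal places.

E°cell = (0.0592/n)·log K = (0.0592/2)(19.3) = +0.571 V.
Since Tl⁺/Tl is the cathode and Cr²⁺/Cr the anode, E°cell = E°(Tl⁺/Tl) − E°(Cr²⁺/Cr).
So E°(Cr²⁺/Cr) = E°(Tl⁺/Tl) − E°cell = (-0.34) − (+0.571) = -0.91 V.

-0.91 V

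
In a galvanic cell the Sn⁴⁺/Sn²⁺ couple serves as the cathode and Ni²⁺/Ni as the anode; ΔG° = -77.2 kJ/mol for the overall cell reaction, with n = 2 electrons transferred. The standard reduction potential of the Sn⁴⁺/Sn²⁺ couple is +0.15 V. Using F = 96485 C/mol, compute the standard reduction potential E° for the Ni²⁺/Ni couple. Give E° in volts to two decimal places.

E°cell = −ΔG°/(nF) = −(-77.2×10³)/((2)(96485)) = +0.400 V.
Since Sn⁴⁺/Sn²⁺ is the cathode and Ni²⁺/Ni the anode, E°cell = E°(Sn⁴⁺/Sn²⁺) − E°(Ni²⁺/Ni).
So E°(Ni²⁺/Ni) = E°(Sn⁴⁺/Sn²⁺) − E°cell = (+0.15) − (+0.400) = -0.25 V.

-0.25 V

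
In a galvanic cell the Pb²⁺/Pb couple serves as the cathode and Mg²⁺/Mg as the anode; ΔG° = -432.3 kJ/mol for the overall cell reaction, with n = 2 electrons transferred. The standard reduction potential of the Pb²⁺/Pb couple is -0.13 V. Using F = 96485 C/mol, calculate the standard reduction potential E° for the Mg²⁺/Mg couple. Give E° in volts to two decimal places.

E°cell = −ΔG°/(nF) = −(-432.3×10³)/((2)(96485)) = +2.240 V.
Since Pb²⁺/Pb is the cathode and Mg²⁺/Mg the anode, E°cell = E°(Pb²⁺/Pb) − E°(Mg²⁺/Mg).
So E°(Mg²⁺/Mg) = E°(Pb²⁺/Pb) − E°cell = (-0.13) − (+2.240) = -2.37 V.

-2.37 V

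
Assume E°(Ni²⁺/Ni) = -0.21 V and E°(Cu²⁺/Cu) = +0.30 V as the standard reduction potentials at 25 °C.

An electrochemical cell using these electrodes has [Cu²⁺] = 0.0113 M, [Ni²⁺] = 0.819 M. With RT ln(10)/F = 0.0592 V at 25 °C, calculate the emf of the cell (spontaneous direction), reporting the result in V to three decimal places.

+0.455 V

Cu²⁺/Cu is the cathode (higher E°), Ni²⁺/Ni the anode: E°cell = +0.30 − (-0.21) = +0.51 V, n = 2.
Overall: Cu²⁺(aq) + Ni(s) → Cu(s) + Ni²⁺(aq)
Q = [Ni²⁺] / ([Cu²⁺]); log Q = 1.860.
E = E° − (0.0592/n) log Q = +0.51 − (0.0592/2)(1.860) = +0.455 V.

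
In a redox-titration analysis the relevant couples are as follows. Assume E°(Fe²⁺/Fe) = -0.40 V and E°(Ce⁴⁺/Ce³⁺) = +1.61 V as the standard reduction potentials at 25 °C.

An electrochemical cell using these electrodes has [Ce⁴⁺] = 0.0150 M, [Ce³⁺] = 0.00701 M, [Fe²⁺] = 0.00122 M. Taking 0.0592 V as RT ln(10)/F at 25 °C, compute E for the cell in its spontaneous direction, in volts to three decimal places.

+2.116 V

Ce⁴⁺/Ce³⁺ is the cathode (higher E°), Fe²⁺/Fe the anode: E°cell = +1.61 − (-0.40) = +2.01 V, n = 2.
Overall: 2 Ce⁴⁺(aq) + Fe(s) → 2 Ce³⁺(aq) + Fe²⁺(aq)
Q = [Ce³⁺]^2·[Fe²⁺] / ([Ce⁴⁺]^2); log Q = -3.574.
E = E° − (0.0592/n) log Q = +2.01 − (0.0592/2)(-3.574) = +2.116 V.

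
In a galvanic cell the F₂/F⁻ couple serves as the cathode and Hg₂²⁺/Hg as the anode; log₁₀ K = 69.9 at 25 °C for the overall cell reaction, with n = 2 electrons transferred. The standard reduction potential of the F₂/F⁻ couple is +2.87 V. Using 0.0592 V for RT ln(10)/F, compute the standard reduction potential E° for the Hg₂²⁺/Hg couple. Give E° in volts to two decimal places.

+0.80 V

E°cell = (0.0592/n)·log K = (0.0592/2)(69.9) = +2.069 V.
Since F₂/F⁻ is the cathode and Hg₂²⁺/Hg the anode, E°cell = E°(F₂/F⁻) − E°(Hg₂²⁺/Hg).
So E°(Hg₂²⁺/Hg) = E°(F₂/F⁻) − E°cell = (+2.87) − (+2.069) = +0.80 V.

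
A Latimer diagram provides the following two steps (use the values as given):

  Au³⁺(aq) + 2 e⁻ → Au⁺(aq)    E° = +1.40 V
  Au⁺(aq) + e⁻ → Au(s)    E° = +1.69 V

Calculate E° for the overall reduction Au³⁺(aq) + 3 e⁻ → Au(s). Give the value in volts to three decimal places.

+1.497 V

Since ΔG° = −nFE° is additive over sequential reductions, n₃E°₃ = n₁E°₁ + n₂E°₂.
E°₃ = (2×+1.40 + 1×+1.69) / 3 = (+4.490) / 3 = +1.497 V.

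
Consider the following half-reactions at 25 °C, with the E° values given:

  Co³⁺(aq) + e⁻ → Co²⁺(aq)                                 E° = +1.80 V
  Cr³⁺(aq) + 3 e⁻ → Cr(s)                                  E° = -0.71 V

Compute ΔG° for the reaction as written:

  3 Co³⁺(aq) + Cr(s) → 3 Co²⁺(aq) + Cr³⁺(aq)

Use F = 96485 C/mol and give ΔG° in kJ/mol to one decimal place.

As written, Co³⁺/Co²⁺ is reduced (cathode) and Cr³⁺/Cr is oxidised (anode), so E°cell = (+1.80) − (-0.71) = +2.51 V.
Balancing electrons gives n = 3.
ΔG° = −nFE° = −(3)(96485)(+2.51) = -726,532 J = -726.5 kJ/mol.

-726.5 kJ/mol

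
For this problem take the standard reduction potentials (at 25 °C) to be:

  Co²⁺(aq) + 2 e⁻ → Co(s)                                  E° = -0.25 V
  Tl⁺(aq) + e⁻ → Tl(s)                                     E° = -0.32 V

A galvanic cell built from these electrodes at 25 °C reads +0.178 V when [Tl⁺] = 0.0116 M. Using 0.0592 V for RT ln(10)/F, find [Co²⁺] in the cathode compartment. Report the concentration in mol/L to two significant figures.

Co²⁺/Co is the cathode, Tl⁺/Tl the anode: E°cell = +0.07 V, n = 2.
Overall reaction: Co²⁺(aq) + 2 Tl(s) → Co(s) + 2 Tl⁺(aq); Q = [Tl⁺]^2/[Co²⁺]^1.
From E = E° − (0.0592/n) log Q: log Q = (E° − E)·n/0.0592 = (+0.07 − (+0.178))·2/0.0592 = -3.6486.
So 1·log[Co²⁺] = 2·log(0.0116) − log Q = -3.8711 − (-3.6486) = -0.2225; [Co²⁺] = 10^(-0.2225) ≈ 0.60 M.

0.60 M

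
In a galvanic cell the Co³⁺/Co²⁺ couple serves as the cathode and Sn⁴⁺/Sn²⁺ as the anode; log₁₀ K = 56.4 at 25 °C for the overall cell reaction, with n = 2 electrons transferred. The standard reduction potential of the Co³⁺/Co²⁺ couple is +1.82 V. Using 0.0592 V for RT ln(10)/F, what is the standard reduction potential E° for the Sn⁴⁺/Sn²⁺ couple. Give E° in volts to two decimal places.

E°cell = (0.0592/n)·log K = (0.0592/2)(56.4) = +1.669 V.
Since Co³⁺/Co²⁺ is the cathode and Sn⁴⁺/Sn²⁺ the anode, E°cell = E°(Co³⁺/Co²⁺) − E°(Sn⁴⁺/Sn²⁺).
So E°(Sn⁴⁺/Sn²⁺) = E°(Co³⁺/Co²⁺) − E°cell = (+1.82) − (+1.669) = +0.15 V.

+0.15 V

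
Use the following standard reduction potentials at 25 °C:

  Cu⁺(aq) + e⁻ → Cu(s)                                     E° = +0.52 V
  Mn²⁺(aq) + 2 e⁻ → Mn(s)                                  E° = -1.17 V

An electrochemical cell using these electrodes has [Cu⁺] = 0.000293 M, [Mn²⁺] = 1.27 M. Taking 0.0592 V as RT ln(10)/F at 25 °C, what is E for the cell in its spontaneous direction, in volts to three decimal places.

Cu⁺/Cu is the cathode (higher E°), Mn²⁺/Mn the anode: E°cell = +0.52 − (-1.17) = +1.69 V, n = 2.
Overall: 2 Cu⁺(aq) + Mn(s) → 2 Cu(s) + Mn²⁺(aq)
Q = [Mn²⁺] / ([Cu⁺]^2); log Q = 7.170.
E = E° − (0.0592/n) log Q = +1.69 − (0.0592/2)(7.170) = +1.478 V.

+1.478 V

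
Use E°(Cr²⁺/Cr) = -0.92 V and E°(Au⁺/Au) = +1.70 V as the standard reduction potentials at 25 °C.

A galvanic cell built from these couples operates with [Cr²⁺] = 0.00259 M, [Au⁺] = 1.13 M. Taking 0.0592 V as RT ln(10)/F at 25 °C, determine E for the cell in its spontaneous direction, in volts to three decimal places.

Au⁺/Au is the cathode (higher E°), Cr²⁺/Cr the anode: E°cell = +1.70 − (-0.92) = +2.62 V, n = 2.
Overall: 2 Au⁺(aq) + Cr(s) → 2 Au(s) + Cr²⁺(aq)
Q = [Cr²⁺] / ([Au⁺]^2); log Q = -2.693.
E = E° − (0.0592/n) log Q = +2.62 − (0.0592/2)(-2.693) = +2.700 V.

+2.700 V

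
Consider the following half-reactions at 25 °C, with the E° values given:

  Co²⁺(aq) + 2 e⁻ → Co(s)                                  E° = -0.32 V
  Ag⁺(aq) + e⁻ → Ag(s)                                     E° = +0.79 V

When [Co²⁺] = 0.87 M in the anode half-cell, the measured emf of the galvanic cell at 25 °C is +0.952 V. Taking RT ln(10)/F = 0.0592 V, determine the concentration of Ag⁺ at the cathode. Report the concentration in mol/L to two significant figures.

Ag⁺/Ag is the cathode, Co²⁺/Co the anode: E°cell = +1.11 V, n = 2.
Overall reaction: 2 Ag⁺(aq) + Co(s) → 2 Ag(s) + Co²⁺(aq); Q = [Co²⁺]^1/[Ag⁺]^2.
From E = E° − (0.0592/n) log Q: log Q = (E° − E)·n/0.0592 = (+1.11 − (+0.952))·2/0.0592 = 5.3378.
So 2·log[Ag⁺] = 1·log(0.87) − log Q = -0.0605 − (5.3378) = -5.3983; log[Ag⁺] = -5.3983 / 2 = -2.6991; [Ag⁺] = 10^(-2.6991) ≈ 0.0020 M.

0.0020 M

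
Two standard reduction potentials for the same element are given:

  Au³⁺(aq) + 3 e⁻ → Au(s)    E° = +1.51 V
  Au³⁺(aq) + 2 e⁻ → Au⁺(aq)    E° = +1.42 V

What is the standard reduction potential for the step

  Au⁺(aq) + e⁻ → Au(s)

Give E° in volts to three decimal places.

Sequential free energies add, so n₃E°₃ = n₁E°₁ + n₂E°₂.
With n₃ = 3, and the known step contributing 2×(+1.42) V, the unknown satisfies 1·E° = 3×(+1.51) − 2×(+1.42) = +1.690.
E° = +1.690 / 1 = +1.690 V.

+1.690 V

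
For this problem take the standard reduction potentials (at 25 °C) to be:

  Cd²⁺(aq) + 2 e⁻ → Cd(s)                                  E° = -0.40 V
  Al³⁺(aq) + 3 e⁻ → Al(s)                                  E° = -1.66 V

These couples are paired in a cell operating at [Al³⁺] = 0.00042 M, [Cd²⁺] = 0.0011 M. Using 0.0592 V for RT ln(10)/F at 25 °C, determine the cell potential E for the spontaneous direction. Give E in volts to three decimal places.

Cd²⁺/Cd is the cathode (higher E°), Al³⁺/Al the anode: E°cell = -0.40 − (-1.66) = +1.26 V, n = 6.
Overall: 3 Cd²⁺(aq) + 2 Al(s) → 3 Cd(s) + 2 Al³⁺(aq)
Q = [Al³⁺]^2 / ([Cd²⁺]^3); log Q = 2.122.
E = E° − (0.0592/n) log Q = +1.26 − (0.0592/6)(2.122) = +1.239 V.

+1.239 V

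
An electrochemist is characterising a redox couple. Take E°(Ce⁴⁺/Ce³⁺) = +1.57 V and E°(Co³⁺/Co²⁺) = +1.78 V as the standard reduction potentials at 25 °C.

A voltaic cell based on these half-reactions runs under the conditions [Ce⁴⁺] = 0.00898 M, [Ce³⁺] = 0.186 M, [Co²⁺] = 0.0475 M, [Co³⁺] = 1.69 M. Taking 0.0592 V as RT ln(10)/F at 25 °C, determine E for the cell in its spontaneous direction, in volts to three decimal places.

Co³⁺/Co²⁺ is the cathode (higher E°), Ce⁴⁺/Ce³⁺ the anode: E°cell = +1.78 − (+1.57) = +0.21 V, n = 1.
Overall: Co³⁺(aq) + Ce³⁺(aq) → Co²⁺(aq) + Ce⁴⁺(aq)
Q = [Co²⁺]·[Ce⁴⁺] / ([Co³⁺]·[Ce³⁺]); log Q = -2.867.
E = E° − (0.0592/n) log Q = +0.21 − (0.0592/1)(-2.867) = +0.380 V.

+0.380 V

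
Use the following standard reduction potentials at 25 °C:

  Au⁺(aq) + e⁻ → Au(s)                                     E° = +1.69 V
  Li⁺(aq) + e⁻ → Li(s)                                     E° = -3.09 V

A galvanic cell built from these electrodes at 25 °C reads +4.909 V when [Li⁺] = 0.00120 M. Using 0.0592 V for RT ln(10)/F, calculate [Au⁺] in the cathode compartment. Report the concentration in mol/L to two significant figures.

Au⁺/Au is the cathode, Li⁺/Li the anode: E°cell = +4.78 V, n = 1.
Overall reaction: Au⁺(aq) + Li(s) → Au(s) + Li⁺(aq); Q = [Li⁺]^1/[Au⁺]^1.
From E = E° − (0.0592/n) log Q: log Q = (E° − E)·n/0.0592 = (+4.78 − (+4.909))·1/0.0592 = -2.1791.
So 1·log[Au⁺] = 1·log(0.0012) − log Q = -2.9208 − (-2.1791) = -0.7417; [Au⁺] = 10^(-0.7417) ≈ 0.18 M.

0.18 M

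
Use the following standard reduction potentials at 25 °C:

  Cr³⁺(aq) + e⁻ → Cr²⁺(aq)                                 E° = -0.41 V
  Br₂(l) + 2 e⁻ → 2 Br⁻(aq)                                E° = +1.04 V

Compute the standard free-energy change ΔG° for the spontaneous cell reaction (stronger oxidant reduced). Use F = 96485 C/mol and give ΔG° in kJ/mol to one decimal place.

Br₂/Br⁻ (E° = +1.04 V) is the cathode; Cr³⁺/Cr²⁺ (E° = -0.41 V) is the anode, so E°cell = +1.45 V.
Balancing electrons gives n = 2 (lcm of 2 and 1).
ΔG° = −nFE° = −(2)(96485)(+1.45) = -279,806 J = -279.8 kJ/mol.

-279.8 kJ/mol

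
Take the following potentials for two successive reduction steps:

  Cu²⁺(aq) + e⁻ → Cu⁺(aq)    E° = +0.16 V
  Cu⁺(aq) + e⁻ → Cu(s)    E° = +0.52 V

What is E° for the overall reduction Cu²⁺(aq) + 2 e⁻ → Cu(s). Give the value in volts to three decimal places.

+0.340 V

Since ΔG° = −nFE° is additive over sequential reductions, n₃E°₃ = n₁E°₁ + n₂E°₂.
E°₃ = (1×+0.16 + 1×+0.52) / 2 = (+0.680) / 2 = +0.340 V.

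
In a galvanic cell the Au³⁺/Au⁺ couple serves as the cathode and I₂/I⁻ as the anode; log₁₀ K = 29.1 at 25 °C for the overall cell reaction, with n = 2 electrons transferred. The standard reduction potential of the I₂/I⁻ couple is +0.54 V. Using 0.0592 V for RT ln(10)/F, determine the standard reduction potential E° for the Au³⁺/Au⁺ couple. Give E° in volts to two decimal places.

E°cell = (0.0592/n)·log K = (0.0592/2)(29.1) = +0.861 V.
Since Au³⁺/Au⁺ is the cathode and I₂/I⁻ the anode, E°cell = E°(Au³⁺/Au⁺) − E°(I₂/I⁻).
So E°(Au³⁺/Au⁺) = E°cell + E°(I₂/I⁻) = +0.861 + (+0.54) = +1.40 V.

+1.40 V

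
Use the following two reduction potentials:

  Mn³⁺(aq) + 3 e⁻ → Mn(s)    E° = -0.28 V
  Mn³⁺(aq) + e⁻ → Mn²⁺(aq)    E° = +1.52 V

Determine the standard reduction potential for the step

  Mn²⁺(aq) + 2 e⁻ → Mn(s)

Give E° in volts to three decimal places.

Sequential free energies add, so n₃E°₃ = n₁E°₁ + n₂E°₂.
With n₃ = 3, and the known step contributing 1×(+1.52) V, the unknown satisfies 2·E° = 3×(-0.28) − 1×(+1.52) = -2.360.
E° = -2.360 / 2 = -1.180 V.

-1.180 V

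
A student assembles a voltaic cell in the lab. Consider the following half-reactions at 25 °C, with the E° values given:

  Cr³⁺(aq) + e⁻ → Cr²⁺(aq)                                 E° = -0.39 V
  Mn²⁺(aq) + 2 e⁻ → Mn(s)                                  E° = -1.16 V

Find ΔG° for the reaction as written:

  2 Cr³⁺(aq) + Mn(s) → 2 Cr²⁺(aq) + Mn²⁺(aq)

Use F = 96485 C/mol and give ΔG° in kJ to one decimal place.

As written, Cr³⁺/Cr²⁺ is reduced (cathode) and Mn²⁺/Mn is oxidised (anode), so E°cell = (-0.39) − (-1.16) = +0.77 V.
Balancing electrons gives n = 2.
ΔG° = −nFE° = −(2)(96485)(+0.77) = -148,587 J = -148.6 kJ.

-148.6 kJ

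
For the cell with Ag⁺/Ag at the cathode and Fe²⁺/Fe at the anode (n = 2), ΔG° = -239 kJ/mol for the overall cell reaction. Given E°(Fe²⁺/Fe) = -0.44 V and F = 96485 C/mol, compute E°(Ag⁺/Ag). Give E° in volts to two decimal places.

+0.80 V

E°cell = −ΔG°/(nF) = −(-239×10³)/((2)(96485)) = +1.239 V.
Since Ag⁺/Ag is the cathode and Fe²⁺/Fe the anode, E°cell = E°(Ag⁺/Ag) − E°(Fe²⁺/Fe).
So E°(Ag⁺/Ag) = E°cell + E°(Fe²⁺/Fe) = +1.239 + (-0.44) = +0.80 V.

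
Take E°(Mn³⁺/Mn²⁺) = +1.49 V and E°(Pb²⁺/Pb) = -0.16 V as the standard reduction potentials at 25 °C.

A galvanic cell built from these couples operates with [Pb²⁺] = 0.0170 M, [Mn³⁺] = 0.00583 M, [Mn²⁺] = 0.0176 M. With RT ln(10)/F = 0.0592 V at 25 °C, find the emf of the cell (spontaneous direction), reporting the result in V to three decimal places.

Mn³⁺/Mn²⁺ is the cathode (higher E°), Pb²⁺/Pb the anode: E°cell = +1.49 − (-0.16) = +1.65 V, n = 2.
Overall: 2 Mn³⁺(aq) + Pb(s) → 2 Mn²⁺(aq) + Pb²⁺(aq)
Q = [Mn²⁺]^2·[Pb²⁺] / ([Mn³⁺]^2); log Q = -0.810.
E = E° − (0.0592/n) log Q = +1.65 − (0.0592/2)(-0.810) = +1.674 V.

+1.674 V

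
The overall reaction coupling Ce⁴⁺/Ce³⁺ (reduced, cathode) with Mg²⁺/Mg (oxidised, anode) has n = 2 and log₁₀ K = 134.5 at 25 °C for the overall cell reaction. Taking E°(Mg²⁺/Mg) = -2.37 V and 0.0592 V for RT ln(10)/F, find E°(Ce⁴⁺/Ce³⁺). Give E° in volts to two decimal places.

+1.61 V

E°cell = (0.0592/n)·log K = (0.0592/2)(134.5) = +3.981 V.
Since Ce⁴⁺/Ce³⁺ is the cathode and Mg²⁺/Mg the anode, E°cell = E°(Ce⁴⁺/Ce³⁺) − E°(Mg²⁺/Mg).
So E°(Ce⁴⁺/Ce³⁺) = E°cell + E°(Mg²⁺/Mg) = +3.981 + (-2.37) = +1.61 V.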